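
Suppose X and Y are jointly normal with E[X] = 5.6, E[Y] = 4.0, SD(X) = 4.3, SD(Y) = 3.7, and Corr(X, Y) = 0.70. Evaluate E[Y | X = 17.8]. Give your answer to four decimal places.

The regression of Y on X has slope ρ·σ_Y/σ_X and passes through (μ_X, μ_Y).
E[Y | X=17.8] = 4.0 + (0.70)·(3.7/4.3)·(17.8 − (5.6)) = 4.0 + (0.60233)·(12.2) = 11.3484.

11.3484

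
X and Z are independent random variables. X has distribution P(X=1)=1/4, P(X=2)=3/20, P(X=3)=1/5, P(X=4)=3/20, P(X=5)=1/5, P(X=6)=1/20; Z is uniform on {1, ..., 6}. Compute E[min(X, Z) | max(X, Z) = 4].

53/24

P(max(X, Z) = 4) = 1/5.
Summing min(X,Z)·P(x,y) over outcomes with max(X, Z) = 4 gives 53/120.
E[min(X, Z) | max(X, Z) = 4] = (53/120) / (1/5) = 53/24.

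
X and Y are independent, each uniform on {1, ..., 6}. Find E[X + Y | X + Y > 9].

P(X + Y > 9) = 1/6.
Summing (X+Y)·P(x,y) over outcomes with X + Y > 9 gives 16/9.
E[X + Y | X + Y > 9] = (16/9) / (1/6) = 32/3.

32/3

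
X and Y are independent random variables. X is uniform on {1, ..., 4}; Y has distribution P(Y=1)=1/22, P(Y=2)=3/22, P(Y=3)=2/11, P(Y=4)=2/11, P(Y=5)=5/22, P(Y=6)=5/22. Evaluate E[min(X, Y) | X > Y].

27/13

P(X > Y) = 13/88.
Summing min(X,Y)·P(x,y) over outcomes with X > Y gives 27/88.
E[min(X, Y) | X > Y] = (27/88) / (13/88) = 27/13.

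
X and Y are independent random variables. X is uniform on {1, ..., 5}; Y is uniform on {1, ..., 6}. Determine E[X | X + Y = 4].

Outcomes with X + Y = 4: (1,3), (2,2), (3,1), each with probability 1/30.
E[X | X + Y = 4] = (1 + 2 + 3) / 3 = 2.

2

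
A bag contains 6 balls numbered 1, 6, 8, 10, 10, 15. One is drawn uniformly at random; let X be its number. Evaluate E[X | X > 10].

15

P(X > 10) = 1/6.
Σ over the event: 15·1/6 = 5/2.
E[X | X > 10] = (5/2) / (1/6) = 15.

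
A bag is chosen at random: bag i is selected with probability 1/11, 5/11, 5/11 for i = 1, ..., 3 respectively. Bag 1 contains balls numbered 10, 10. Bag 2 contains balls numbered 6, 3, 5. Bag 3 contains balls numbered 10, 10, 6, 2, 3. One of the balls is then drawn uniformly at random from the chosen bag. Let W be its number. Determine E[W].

193/33

E[W | bag 1] = (10+10)/2 = 10.
E[W | bag 2] = (6+3+5)/3 = 14/3.
E[W | bag 3] = (10+10+6+2+3)/5 = 31/5.
By the law of total expectation,
E[W] = (1/11)·(10) + (5/11)·(14/3) + (5/11)·(31/5) = 193/33.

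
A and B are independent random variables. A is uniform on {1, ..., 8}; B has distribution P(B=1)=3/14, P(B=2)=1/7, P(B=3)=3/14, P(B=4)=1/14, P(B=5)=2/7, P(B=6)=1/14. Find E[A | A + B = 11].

P(A + B = 11) = 9/112.
Summing A·P(x,y) over outcomes with A + B = 11 gives 15/28.
E[A | A + B = 11] = (15/28) / (9/112) = 20/3.

20/3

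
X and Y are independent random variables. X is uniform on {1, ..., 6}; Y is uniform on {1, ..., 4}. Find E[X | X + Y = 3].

3/2

P(X + Y = 3) = 1/12.
Summing X·P(x,y) over outcomes with X + Y = 3 gives 1/8.
E[X | X + Y = 3] = (1/8) / (1/12) = 3/2.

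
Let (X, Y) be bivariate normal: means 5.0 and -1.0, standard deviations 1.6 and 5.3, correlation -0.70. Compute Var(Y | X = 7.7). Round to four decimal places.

14.3259

For a bivariate normal, Var(Y | X=x) = σ_Y²(1 − ρ²).
Var(Y | X=7.7) = (5.3)²·(1 − (-0.70)²) = 28.09·0.51 = 14.3259.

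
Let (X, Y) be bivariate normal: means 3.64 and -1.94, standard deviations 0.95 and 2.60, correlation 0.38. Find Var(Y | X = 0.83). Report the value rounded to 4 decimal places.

5.7839

For a bivariate normal, Var(Y | X=x) = σ_Y²(1 − ρ²).
Var(Y | X=0.83) = (2.60)²·(1 − (0.38)²) = 6.76·0.8556 = 5.7839.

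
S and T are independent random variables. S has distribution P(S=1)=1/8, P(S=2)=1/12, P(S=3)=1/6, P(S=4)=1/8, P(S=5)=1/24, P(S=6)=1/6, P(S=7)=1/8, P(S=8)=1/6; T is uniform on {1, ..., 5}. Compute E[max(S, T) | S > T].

469/78

P(S > T) = 13/20.
Summing max(S,T)·P(x,y) over outcomes with S > T gives 469/120.
E[max(S, T) | S > T] = (469/120) / (13/20) = 469/78.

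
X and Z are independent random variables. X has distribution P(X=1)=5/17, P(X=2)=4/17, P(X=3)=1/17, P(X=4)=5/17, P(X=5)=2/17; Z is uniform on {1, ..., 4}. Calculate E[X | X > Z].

P(X > Z) = 29/68.
Summing X·P(x,y) over outcomes with X > Z gives 57/34.
E[X | X > Z] = (57/34) / (29/68) = 114/29.

114/29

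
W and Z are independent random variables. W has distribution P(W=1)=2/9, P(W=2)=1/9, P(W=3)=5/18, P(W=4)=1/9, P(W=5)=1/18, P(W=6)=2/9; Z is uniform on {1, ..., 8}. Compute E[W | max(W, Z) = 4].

55/19

P(max(W, Z) = 4) = 19/144.
Summing W·P(x,y) over outcomes with max(W, Z) = 4 gives 55/144.
E[W | max(W, Z) = 4] = (55/144) / (19/144) = 55/19.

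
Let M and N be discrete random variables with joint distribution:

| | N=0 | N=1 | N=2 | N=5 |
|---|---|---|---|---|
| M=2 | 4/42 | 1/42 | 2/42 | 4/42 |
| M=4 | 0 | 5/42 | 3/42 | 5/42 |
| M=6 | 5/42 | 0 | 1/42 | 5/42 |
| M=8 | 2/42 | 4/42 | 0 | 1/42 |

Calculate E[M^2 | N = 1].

34

P(N = 1) = 5/21.
Σ M^2·P over the event = 4·(1/42) + 16·(5/42) + 64·(4/42) = 170/21.
E[M^2 | N = 1] = (170/21) / (5/21) = 34.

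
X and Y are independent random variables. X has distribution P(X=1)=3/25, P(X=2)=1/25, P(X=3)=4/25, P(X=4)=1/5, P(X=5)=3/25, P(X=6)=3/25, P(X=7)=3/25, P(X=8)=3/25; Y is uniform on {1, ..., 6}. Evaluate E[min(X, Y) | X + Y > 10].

P(X + Y > 10) = 1/5.
Summing min(X,Y)·P(x,y) over outcomes with X + Y > 10 gives 49/50.
E[min(X, Y) | X + Y > 10] = (49/50) / (1/5) = 49/10.

49/10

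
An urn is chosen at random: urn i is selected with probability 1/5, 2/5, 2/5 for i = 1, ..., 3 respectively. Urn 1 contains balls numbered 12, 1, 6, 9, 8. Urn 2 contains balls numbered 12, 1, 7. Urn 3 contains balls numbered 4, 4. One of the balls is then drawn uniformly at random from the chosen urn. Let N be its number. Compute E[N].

428/75

E[N | urn 1] = (12+1+6+9+8)/5 = 36/5.
E[N | urn 2] = (12+1+7)/3 = 20/3.
E[N | urn 3] = (4+4)/2 = 4.
E[N] = (1/5)·(36/5) + (2/5)·(20/3) + (2/5)·(4) = 428/75.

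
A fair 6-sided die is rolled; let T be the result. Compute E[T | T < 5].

5/2

Given T < 5, T is equally likely to be any of {1, 2, 3, 4}.
E[T | T < 5] = (1 + 2 + 3 + 4) / 4 = 5/2.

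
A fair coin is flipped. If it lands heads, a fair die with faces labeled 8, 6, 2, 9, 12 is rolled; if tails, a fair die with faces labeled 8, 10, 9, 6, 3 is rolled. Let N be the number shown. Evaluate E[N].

E[N | heads] = (8+6+2+9+12)/5 = 37/5.
E[N | tails] = (8+10+9+6+3)/5 = 36/5.
By the law of total expectation,
E[N] = (1/2)·(37/5) + (1/2)·(36/5) = 73/10.

73/10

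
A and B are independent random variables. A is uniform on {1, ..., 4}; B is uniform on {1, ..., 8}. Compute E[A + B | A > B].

5

Outcomes with A > B: (2,1), (3,1), (3,2), (4,1), (4,2), (4,3), each with probability 1/32.
E[A + B | A > B] = (3 + 4 + 5 + 5 + 6 + 7) / 6 = 5.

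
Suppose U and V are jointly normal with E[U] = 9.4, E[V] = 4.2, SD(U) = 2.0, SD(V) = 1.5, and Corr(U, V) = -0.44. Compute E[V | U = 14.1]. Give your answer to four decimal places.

2.6490

E[V | U=x] = μ_V + ρ(σ_V/σ_U)(x − μ_U) for jointly normal variables.
E[V | U=14.1] = 4.2 + (-0.44)·(1.5/2.0)·(14.1 − (9.4)) = 4.2 + (-0.33)·(4.7) = 2.6490.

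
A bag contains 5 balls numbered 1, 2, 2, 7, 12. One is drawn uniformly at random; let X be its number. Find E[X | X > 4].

P(X > 4) = 2/5.
Σ over the event: 7·1/5 + 12·1/5 = 19/5.
E[X | X > 4] = (19/5) / (2/5) = 19/2.

19/2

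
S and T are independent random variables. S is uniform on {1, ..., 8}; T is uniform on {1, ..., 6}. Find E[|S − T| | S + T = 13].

2

Outcomes with S + T = 13: (7,6), (8,5), each with probability 1/48.
E[|S − T| | S + T = 13] = (1 + 3) / 2 = 2.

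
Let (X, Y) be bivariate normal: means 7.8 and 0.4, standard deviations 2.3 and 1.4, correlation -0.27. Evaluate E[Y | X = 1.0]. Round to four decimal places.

1.5176

For a bivariate normal, E[Y | X=x] = μ_Y + ρ·(σ_Y/σ_X)·(x − μ_X).
E[Y | X=1.0] = 0.4 + (-0.27)·(1.4/2.3)·(1.0 − (7.8)) = 0.4 + (-0.16435)·(-6.8) = 1.5176.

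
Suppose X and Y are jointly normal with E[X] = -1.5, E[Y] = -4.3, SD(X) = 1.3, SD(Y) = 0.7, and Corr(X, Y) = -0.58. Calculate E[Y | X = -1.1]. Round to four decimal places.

-4.4249

The regression of Y on X has slope ρ·σ_Y/σ_X and passes through (μ_X, μ_Y).
E[Y | X=-1.1] = -4.3 + (-0.58)·(0.7/1.3)·(-1.1 − (-1.5)) = -4.3 + (-0.31231)·(0.4) = -4.4249.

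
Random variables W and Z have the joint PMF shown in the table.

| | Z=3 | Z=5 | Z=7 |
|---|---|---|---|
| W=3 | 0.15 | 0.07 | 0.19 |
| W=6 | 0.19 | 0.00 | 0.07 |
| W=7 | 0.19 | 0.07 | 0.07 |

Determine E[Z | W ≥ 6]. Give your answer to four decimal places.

4.1864

P(W ≥ 6) = 0.59.
Σ Z·P over the event = 3·(0.19) + 7·(0.07) + 3·(0.19) + 5·(0.07) + 7·(0.07) = 2.47.
E[Z | W ≥ 6] = (2.47) / (0.59) = 4.1864.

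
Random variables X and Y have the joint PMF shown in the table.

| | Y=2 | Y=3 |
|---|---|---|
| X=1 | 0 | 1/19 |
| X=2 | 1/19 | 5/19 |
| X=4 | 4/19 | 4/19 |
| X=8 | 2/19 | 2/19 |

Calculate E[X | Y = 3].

43/12

P(Y = 3) = 12/19.
Summing X·P(X=x,Y=y) over the conditioning event gives 43/19.
E[X | Y = 3] = (43/19) / (12/19) = 43/12.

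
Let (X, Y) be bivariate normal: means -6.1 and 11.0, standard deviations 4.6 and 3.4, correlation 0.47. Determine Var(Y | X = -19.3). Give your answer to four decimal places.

The conditional variance in a bivariate normal is σ_Y²(1 − ρ²), independent of x.
Var(Y | X=-19.3) = (3.4)²·(1 − (0.47)²) = 11.56·0.7791 = 9.0064.

9.0064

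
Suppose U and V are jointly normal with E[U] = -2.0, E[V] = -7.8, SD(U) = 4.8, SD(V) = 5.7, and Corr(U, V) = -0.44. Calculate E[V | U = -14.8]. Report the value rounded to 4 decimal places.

For a bivariate normal, E[V | U=x] = μ_V + ρ·(σ_V/σ_U)·(x − μ_U).
E[V | U=-14.8] = -7.8 + (-0.44)·(5.7/4.8)·(-14.8 − (-2.0)) = -7.8 + (-0.5225)·(-12.8) = -1.1120.

-1.1120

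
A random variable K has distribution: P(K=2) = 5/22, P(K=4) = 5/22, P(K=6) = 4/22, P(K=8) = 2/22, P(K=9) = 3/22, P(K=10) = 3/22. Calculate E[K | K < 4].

2

P(K < 4) = 5/22.
Σ over the event: 2·5/22 = 5/11.
E[K | K < 4] = (5/11) / (5/22) = 2.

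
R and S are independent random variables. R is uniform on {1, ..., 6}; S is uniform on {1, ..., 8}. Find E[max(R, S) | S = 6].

P(S = 6) = 1/8.
Summing max(R,S)·P(x,y) over outcomes with S = 6 gives 3/4.
E[max(R, S) | S = 6] = (3/4) / (1/8) = 6.

6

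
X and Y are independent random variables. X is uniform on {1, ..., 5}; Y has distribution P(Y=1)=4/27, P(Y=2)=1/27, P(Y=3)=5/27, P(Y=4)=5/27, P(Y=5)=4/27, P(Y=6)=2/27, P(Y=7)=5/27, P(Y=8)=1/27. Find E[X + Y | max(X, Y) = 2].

19/6

P(max(X, Y) = 2) = 2/45.
Summing (X+Y)·P(x,y) over outcomes with max(X, Y) = 2 gives 19/135.
E[X + Y | max(X, Y) = 2] = (19/135) / (2/45) = 19/6.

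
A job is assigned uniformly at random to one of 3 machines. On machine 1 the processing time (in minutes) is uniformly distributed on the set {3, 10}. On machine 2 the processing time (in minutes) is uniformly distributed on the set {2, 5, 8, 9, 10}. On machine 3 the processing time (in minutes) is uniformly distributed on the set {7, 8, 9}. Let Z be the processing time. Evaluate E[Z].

71/10

E[Z | machine 1] = (3+10)/2 = 13/2.
E[Z | machine 2] = (2+5+8+9+10)/5 = 34/5.
E[Z | machine 3] = (7+8+9)/3 = 8.
By the law of total expectation,
E[Z] = (1/3)·(13/2) + (1/3)·(34/5) + (1/3)·(8) = 71/10.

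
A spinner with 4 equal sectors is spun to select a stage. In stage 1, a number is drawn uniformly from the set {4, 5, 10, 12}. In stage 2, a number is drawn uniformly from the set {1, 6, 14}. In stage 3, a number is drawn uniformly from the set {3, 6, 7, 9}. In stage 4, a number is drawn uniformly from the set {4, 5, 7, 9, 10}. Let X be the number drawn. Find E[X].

7

E[X | stage 1] = (4+5+10+12)/4 = 31/4.
E[X | stage 2] = (1+6+14)/3 = 7.
E[X | stage 3] = (3+6+7+9)/4 = 25/4.
E[X | stage 4] = (4+5+7+9+10)/5 = 7.
By the law of total expectation,
E[X] = (1/4)·(31/4) + (1/4)·(7) + (1/4)·(25/4) + (1/4)·(7) = 7.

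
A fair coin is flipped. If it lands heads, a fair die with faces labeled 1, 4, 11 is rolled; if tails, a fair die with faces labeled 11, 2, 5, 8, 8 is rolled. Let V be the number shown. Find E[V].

E[V | heads] = (1+4+11)/3 = 16/3.
E[V | tails] = (11+2+5+8+8)/5 = 34/5.
By the law of total expectation,
E[V] = (1/2)·(16/3) + (1/2)·(34/5) = 91/15.

91/15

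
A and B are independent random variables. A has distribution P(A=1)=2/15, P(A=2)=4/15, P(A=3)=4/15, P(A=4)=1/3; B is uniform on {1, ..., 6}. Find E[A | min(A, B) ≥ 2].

40/13

P(min(A, B) ≥ 2) = 13/18.
Summing A·P(x,y) over outcomes with min(A, B) ≥ 2 gives 20/9.
E[A | min(A, B) ≥ 2] = (20/9) / (13/18) = 40/13.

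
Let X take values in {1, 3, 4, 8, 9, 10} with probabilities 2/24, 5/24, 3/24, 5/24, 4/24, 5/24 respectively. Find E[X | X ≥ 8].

9

P(X ≥ 8) = 7/12.
Σ over the event: 8·5/24 + 9·1/6 + 10·5/24 = 21/4.
E[X | X ≥ 8] = (21/4) / (7/12) = 9.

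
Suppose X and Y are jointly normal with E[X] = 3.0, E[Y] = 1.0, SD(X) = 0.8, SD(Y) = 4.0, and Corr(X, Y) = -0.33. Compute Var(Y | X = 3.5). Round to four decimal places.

For a bivariate normal, Var(Y | X=x) = σ_Y²(1 − ρ²).
Var(Y | X=3.5) = (4.0)²·(1 − (-0.33)²) = 16·0.8911 = 14.2576.

14.2576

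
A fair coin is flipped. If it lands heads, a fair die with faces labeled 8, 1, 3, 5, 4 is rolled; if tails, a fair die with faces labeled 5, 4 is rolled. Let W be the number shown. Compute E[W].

87/20

E[W | heads] = (8+1+3+5+4)/5 = 21/5.
E[W | tails] = (5+4)/2 = 9/2.
E[W] = (1/2)·(21/5) + (1/2)·(9/2) = 87/20.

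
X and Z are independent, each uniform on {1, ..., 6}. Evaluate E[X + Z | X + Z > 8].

10

P(X + Z > 8) = 5/18.
Summing (X+Z)·P(x,y) over outcomes with X + Z > 8 gives 25/9.
E[X + Z | X + Z > 8] = (25/9) / (5/18) = 10.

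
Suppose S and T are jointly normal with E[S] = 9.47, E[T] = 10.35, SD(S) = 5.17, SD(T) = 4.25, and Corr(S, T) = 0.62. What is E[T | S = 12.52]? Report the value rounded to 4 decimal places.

The regression of T on S has slope ρ·σ_T/σ_S and passes through (μ_S, μ_T).
E[T | S=12.52] = 10.35 + (0.62)·(4.25/5.17)·(12.52 − (9.47)) = 10.35 + (0.50967)·(3.05) = 11.9045.

11.9045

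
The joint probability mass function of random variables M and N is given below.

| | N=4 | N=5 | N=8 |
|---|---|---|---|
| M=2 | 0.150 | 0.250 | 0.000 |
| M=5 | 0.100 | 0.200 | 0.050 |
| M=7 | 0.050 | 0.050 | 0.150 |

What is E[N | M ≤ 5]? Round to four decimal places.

4.8667

P(M ≤ 5) = 0.750.
Σ N·P over the event = 4·(0.150) + 5·(0.250) + 4·(0.100) + 5·(0.200) + 8·(0.050) = 3.650.
E[N | M ≤ 5] = (3.650) / (0.750) = 4.8667.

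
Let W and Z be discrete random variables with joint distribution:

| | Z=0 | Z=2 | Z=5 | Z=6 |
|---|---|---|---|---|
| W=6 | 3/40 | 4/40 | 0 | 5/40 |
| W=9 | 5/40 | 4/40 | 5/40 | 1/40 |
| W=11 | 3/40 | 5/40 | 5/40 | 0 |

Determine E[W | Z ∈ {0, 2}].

211/24

P(Z ∈ {0, 2}) = 3/5.
Σ W·P over the event = 6·(3/40) + 6·(4/40) + 9·(5/40) + 9·(4/40) + 11·(3/40) + 11·(5/40) = 211/40.
E[W | Z ∈ {0, 2}] = (211/40) / (3/5) = 211/24.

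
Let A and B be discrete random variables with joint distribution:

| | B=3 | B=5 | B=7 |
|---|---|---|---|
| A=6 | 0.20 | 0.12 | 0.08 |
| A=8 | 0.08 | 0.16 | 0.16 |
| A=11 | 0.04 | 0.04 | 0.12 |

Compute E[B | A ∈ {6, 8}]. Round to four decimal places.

4.9000

P(A ∈ {6, 8}) = 0.80.
Σ B·P over the event = 3·(0.20) + 5·(0.12) + 7·(0.08) + 3·(0.08) + 5·(0.16) + 7·(0.16) = 3.92.
E[B | A ∈ {6, 8}] = (3.92) / (0.80) = 4.9000.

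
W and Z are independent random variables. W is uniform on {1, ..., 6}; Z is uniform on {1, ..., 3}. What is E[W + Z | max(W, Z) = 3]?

24/5

Outcomes with max(W, Z) = 3: (1,3), (2,3), (3,1), (3,2), (3,3), each with probability 1/18.
E[W + Z | max(W, Z) = 3] = (4 + 5 + 4 + 5 + 6) / 5 = 24/5.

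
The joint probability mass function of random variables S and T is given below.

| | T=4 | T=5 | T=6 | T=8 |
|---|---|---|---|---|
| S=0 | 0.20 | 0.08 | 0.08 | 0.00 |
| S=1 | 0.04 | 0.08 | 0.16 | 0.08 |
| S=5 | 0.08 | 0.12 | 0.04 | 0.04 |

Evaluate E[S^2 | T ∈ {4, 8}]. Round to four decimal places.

P(T ∈ {4, 8}) = 0.44.
Summing S^2·P(S=x,T=y) over the conditioning event gives 3.12.
E[S^2 | T ∈ {4, 8}] = (3.12) / (0.44) = 7.0909.

7.0909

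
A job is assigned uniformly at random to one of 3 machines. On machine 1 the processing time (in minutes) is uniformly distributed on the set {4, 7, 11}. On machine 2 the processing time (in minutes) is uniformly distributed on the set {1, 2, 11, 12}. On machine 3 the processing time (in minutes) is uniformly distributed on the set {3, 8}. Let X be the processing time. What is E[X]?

58/9

E[X | machine 1] = (4+7+11)/3 = 22/3.
E[X | machine 2] = (1+2+11+12)/4 = 13/2.
E[X | machine 3] = (3+8)/2 = 11/2.
By the law of total expectation,
E[X] = (1/3)·(22/3) + (1/3)·(13/2) + (1/3)·(11/2) = 58/9.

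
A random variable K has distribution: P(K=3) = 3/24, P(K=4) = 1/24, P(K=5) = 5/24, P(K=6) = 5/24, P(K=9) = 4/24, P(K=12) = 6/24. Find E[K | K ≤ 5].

38/9

P(K ≤ 5) = 3/8.
Σ over the event: 3·1/8 + 4·1/24 + 5·5/24 = 19/12.
E[K | K ≤ 5] = (19/12) / (3/8) = 38/9.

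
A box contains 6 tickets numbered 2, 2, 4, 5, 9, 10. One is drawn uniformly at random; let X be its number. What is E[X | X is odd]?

P(X is odd) = 1/3.
Σ over the event: 5·1/6 + 9·1/6 = 7/3.
E[X | X is odd] = (7/3) / (1/3) = 7.

7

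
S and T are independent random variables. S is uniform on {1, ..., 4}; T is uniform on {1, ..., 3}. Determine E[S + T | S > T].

5

P(S > T) = 1/2.
Summing (S+T)·P(x,y) over outcomes with S > T gives 5/2.
E[S + T | S > T] = (5/2) / (1/2) = 5.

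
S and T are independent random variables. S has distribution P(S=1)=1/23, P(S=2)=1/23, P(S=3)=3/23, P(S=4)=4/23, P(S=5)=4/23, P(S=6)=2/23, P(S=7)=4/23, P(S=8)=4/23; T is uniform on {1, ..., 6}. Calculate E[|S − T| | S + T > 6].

74/27

P(S + T > 6) = 18/23.
Summing |S−T|·P(x,y) over outcomes with S + T > 6 gives 148/69.
E[|S − T| | S + T > 6] = (148/69) / (18/23) = 74/27.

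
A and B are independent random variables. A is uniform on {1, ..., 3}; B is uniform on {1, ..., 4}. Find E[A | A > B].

Outcomes with A > B: (2,1), (3,1), (3,2), each with probability 1/12.
E[A | A > B] = (2 + 3 + 3) / 3 = 8/3.

8/3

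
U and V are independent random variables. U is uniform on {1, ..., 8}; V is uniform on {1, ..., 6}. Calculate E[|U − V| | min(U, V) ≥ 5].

Outcomes with min(U, V) ≥ 5: (5,5), (5,6), (6,5), (6,6), (7,5), (7,6), (8,5), (8,6), each with probability 1/48.
E[|U − V| | min(U, V) ≥ 5] = (0 + 1 + 1 + 0 + 2 + 1 + 3 + 2) / 8 = 5/4.

5/4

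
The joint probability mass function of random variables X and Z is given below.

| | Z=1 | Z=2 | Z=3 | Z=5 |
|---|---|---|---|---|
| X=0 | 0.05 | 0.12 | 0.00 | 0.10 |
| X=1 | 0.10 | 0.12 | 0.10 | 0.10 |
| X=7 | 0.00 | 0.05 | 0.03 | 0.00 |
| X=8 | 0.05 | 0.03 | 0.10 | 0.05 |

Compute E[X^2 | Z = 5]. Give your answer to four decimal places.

P(Z = 5) = 0.25.
Σ X^2·P over the event = 0·(0.10) + 1·(0.10) + 64·(0.05) = 3.30.
E[X^2 | Z = 5] = (3.30) / (0.25) = 13.2000.

13.2000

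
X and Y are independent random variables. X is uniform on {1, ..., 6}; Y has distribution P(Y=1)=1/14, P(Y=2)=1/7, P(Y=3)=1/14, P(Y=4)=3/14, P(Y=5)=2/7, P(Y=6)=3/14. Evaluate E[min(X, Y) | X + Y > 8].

P(X + Y > 8) = 31/84.
Summing min(X,Y)·P(x,y) over outcomes with X + Y > 8 gives 137/84.
E[min(X, Y) | X + Y > 8] = (137/84) / (31/84) = 137/31.

137/31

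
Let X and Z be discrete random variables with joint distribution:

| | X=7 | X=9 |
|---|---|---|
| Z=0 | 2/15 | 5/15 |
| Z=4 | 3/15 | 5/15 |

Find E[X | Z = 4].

33/4

P(Z = 4) = 8/15.
Σ X·P over the event = 7·(3/15) + 9·(5/15) = 22/5.
E[X | Z = 4] = (22/5) / (8/15) = 33/4.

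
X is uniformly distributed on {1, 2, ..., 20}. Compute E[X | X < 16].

P(X < 16) = 3/4.
E[X | X < 16] = (6) / (3/4) = 8.

8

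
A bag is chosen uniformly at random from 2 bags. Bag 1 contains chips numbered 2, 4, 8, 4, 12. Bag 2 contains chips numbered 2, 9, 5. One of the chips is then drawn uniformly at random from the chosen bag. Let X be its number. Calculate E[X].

E[X | bag 1] = (2+4+8+4+12)/5 = 6.
E[X | bag 2] = (2+9+5)/3 = 16/3.
By the law of total expectation,
E[X] = (1/2)·(6) + (1/2)·(16/3) = 17/3.

17/3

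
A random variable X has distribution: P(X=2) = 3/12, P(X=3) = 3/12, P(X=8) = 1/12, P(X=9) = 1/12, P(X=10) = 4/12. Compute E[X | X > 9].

10

P(X > 9) = 1/3.
Σ over the event: 10·1/3 = 10/3.
E[X | X > 9] = (10/3) / (1/3) = 10.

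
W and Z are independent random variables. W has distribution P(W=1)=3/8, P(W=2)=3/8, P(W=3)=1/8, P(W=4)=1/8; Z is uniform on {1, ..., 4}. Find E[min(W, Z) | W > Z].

P(W > Z) = 1/4.
Summing min(W,Z)·P(x,y) over outcomes with W > Z gives 3/8.
E[min(W, Z) | W > Z] = (3/8) / (1/4) = 3/2.

3/2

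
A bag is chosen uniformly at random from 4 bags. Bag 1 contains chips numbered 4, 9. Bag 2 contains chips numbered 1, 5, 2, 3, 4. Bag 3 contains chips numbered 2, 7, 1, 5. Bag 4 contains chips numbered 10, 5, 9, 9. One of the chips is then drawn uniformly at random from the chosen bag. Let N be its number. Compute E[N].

43/8

E[N | bag 1] = (4+9)/2 = 13/2.
E[N | bag 2] = (1+5+2+3+4)/5 = 3.
E[N | bag 3] = (2+7+1+5)/4 = 15/4.
E[N | bag 4] = (10+5+9+9)/4 = 33/4.
E[N] = (1/4)·(13/2) + (1/4)·(3) + (1/4)·(15/4) + (1/4)·(33/4) = 43/8.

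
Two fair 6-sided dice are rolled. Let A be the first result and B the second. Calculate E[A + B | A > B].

P(A > B) = 5/12.
Summing (A+B)·P(x,y) over outcomes with A > B gives 35/12.
E[A + B | A > B] = (35/12) / (5/12) = 7.

7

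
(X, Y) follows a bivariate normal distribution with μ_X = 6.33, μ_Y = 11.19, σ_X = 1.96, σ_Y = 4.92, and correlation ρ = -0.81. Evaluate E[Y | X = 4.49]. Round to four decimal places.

For a bivariate normal, E[Y | X=x] = μ_Y + ρ·(σ_Y/σ_X)·(x − μ_X).
E[Y | X=4.49] = 11.19 + (-0.81)·(4.92/1.96)·(4.49 − (6.33)) = 11.19 + (-2.03327)·(-1.84) = 14.9312.

14.9312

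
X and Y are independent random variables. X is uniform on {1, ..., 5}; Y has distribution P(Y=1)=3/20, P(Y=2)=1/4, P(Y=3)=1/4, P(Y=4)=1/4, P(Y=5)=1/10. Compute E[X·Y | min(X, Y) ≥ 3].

15

P(min(X, Y) ≥ 3) = 9/25.
Summing XY·P(x,y) over outcomes with min(X, Y) ≥ 3 gives 27/5.
E[X·Y | min(X, Y) ≥ 3] = (27/5) / (9/25) = 15.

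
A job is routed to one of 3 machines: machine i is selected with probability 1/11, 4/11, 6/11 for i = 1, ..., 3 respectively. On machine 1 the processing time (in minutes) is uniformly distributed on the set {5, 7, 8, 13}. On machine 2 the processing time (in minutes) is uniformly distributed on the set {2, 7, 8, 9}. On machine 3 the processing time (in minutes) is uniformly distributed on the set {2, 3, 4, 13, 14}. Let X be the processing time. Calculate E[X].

E[X | machine 1] = (5+7+8+13)/4 = 33/4.
E[X | machine 2] = (2+7+8+9)/4 = 13/2.
E[X | machine 3] = (2+3+4+13+14)/5 = 36/5.
By the law of total expectation,
E[X] = (1/11)·(33/4) + (4/11)·(13/2) + (6/11)·(36/5) = 1549/220.

1549/220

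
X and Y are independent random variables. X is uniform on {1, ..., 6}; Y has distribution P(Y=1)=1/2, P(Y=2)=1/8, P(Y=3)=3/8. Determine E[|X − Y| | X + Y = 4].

P(X + Y = 4) = 1/6.
Summing |X−Y|·P(x,y) over outcomes with X + Y = 4 gives 7/24.
E[|X − Y| | X + Y = 4] = (7/24) / (1/6) = 7/4.

7/4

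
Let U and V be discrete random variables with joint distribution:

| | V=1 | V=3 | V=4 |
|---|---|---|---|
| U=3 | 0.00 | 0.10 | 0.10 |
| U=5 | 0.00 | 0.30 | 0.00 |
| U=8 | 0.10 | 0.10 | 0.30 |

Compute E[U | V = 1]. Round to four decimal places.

8.0000

P(V = 1) = 0.10.
Summing U·P(U=x,V=y) over the conditioning event gives 0.80.
E[U | V = 1] = (0.80) / (0.10) = 8.0000.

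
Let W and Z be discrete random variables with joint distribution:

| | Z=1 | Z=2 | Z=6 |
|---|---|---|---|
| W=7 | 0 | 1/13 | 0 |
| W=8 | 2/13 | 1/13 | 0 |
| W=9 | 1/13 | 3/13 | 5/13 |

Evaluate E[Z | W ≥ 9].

37/9

P(W ≥ 9) = 9/13.
Summing Z·P(W=x,Z=y) over the conditioning event gives 37/13.
E[Z | W ≥ 9] = (37/13) / (9/13) = 37/9.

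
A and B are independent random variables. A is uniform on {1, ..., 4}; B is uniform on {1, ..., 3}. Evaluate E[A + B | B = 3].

Outcomes with B = 3: (1,3), (2,3), (3,3), (4,3), each with probability 1/12.
E[A + B | B = 3] = (4 + 5 + 6 + 7) / 4 = 11/2.

11/2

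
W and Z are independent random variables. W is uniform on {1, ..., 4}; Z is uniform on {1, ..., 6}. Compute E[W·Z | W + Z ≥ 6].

P(W + Z ≥ 6) = 7/12.
Summing WZ·P(x,y) over outcomes with W + Z ≥ 6 gives 175/24.
E[W·Z | W + Z ≥ 6] = (175/24) / (7/12) = 25/2.

25/2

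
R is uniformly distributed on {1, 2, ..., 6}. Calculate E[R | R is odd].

3

Given R is odd, R is equally likely to be any of {1, 3, 5}.
E[R | R is odd] = (1 + 3 + 5) / 3 = 3.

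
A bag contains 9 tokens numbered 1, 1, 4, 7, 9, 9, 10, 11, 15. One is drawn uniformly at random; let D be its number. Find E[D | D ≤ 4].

P(D ≤ 4) = 1/3.
Σ over the event: 1·2/9 + 4·1/9 = 2/3.
E[D | D ≤ 4] = (2/3) / (1/3) = 2.

2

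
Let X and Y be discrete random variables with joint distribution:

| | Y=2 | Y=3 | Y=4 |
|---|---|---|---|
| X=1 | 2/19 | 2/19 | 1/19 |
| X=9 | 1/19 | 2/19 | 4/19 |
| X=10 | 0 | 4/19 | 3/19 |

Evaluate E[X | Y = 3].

P(Y = 3) = 8/19.
Σ X·P over the event = 1·(2/19) + 9·(2/19) + 10·(4/19) = 60/19.
E[X | Y = 3] = (60/19) / (8/19) = 15/2.

15/2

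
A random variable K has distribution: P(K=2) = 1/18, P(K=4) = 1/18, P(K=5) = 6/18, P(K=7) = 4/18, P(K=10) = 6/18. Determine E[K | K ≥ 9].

P(K ≥ 9) = 1/3.
Σ over the event: 10·1/3 = 10/3.
E[K | K ≥ 9] = (10/3) / (1/3) = 10.

10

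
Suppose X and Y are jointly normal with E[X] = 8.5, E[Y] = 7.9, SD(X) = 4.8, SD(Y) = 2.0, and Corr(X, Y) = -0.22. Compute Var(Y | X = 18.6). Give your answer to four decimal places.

3.8064

Var(Y | X=x) = (1 − ρ²)·σ_Y².
Var(Y | X=18.6) = (2.0)²·(1 − (-0.22)²) = 4·0.9516 = 3.8064.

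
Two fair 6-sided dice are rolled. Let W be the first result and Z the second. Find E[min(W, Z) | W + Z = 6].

9/5

Outcomes with W + Z = 6: (1,5), (2,4), (3,3), (4,2), (5,1), each with probability 1/36.
E[min(W, Z) | W + Z = 6] = (1 + 2 + 3 + 2 + 1) / 5 = 9/5.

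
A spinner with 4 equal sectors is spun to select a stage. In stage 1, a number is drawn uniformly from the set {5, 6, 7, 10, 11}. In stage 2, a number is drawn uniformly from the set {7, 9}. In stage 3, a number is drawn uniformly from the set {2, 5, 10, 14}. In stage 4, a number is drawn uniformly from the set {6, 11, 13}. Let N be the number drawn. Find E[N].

671/80

E[N | stage 1] = (5+6+7+10+11)/5 = 39/5.
E[N | stage 2] = (7+9)/2 = 8.
E[N | stage 3] = (2+5+10+14)/4 = 31/4.
E[N | stage 4] = (6+11+13)/3 = 10.
By the law of total expectation,
E[N] = (1/4)·(39/5) + (1/4)·(8) + (1/4)·(31/4) + (1/4)·(10) = 671/80.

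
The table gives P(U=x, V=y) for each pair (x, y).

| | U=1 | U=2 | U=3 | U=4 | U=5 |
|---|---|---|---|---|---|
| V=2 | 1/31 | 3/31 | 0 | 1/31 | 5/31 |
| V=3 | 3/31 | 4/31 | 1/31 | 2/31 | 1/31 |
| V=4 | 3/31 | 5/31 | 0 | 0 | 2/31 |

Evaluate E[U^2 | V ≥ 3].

158/21

P(V ≥ 3) = 21/31.
Σ U^2·P over the event = 1·(3/31) + 1·(3/31) + 4·(4/31) + 4·(5/31) + 9·(1/31) + 16·(2/31) + 25·(1/31) + 25·(2/31) = 158/31.
E[U^2 | V ≥ 3] = (158/31) / (21/31) = 158/21.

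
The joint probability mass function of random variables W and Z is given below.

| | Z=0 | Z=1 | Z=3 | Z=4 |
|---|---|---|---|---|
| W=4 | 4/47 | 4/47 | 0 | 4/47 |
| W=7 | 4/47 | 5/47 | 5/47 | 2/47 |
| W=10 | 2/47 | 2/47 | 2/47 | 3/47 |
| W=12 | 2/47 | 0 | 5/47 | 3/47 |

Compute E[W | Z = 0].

P(Z = 0) = 12/47.
Σ W·P over the event = 4·(4/47) + 7·(4/47) + 10·(2/47) + 12·(2/47) = 88/47.
E[W | Z = 0] = (88/47) / (12/47) = 22/3.

22/3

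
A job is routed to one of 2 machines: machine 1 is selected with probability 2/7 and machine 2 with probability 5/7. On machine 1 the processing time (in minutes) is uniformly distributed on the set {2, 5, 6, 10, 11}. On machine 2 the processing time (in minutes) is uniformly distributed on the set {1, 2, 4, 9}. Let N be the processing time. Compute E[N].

E[N | machine 1] = (2+5+6+10+11)/5 = 34/5.
E[N | machine 2] = (1+2+4+9)/4 = 4.
By the law of total expectation,
E[N] = (2/7)·(34/5) + (5/7)·(4) = 24/5.

24/5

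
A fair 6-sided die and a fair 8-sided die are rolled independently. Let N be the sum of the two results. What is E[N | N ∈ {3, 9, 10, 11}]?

154/17

P(N ∈ {3, 9, 10, 11}) = 17/48.
Σ over the event: 3·1/24 + 9·1/8 + 10·5/48 + 11·1/12 = 77/24.
E[N | N ∈ {3, 9, 10, 11}] = (77/24) / (17/48) = 154/17.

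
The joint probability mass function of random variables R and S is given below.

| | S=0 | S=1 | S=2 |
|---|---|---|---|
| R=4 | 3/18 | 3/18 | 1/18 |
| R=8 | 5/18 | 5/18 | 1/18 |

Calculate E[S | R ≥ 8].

P(R ≥ 8) = 11/18.
Summing S·P(R=x,S=y) over the conditioning event gives 7/18.
E[S | R ≥ 8] = (7/18) / (11/18) = 7/11.

7/11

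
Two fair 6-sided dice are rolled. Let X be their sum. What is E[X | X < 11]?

218/33

P(X < 11) = 11/12.
E[X | X < 11] = (109/18) / (11/12) = 218/33.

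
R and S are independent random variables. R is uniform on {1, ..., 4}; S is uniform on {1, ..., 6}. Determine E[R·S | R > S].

Outcomes with R > S: (2,1), (3,1), (3,2), (4,1), (4,2), (4,3), each with probability 1/24.
E[R·S | R > S] = (2 + 3 + 6 + 4 + 8 + 12) / 6 = 35/6.

35/6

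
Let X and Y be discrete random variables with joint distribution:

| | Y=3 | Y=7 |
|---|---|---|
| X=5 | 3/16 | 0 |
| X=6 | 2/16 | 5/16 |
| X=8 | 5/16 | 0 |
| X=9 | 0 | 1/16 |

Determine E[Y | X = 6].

P(X = 6) = 7/16.
Σ Y·P over the event = 3·(2/16) + 7·(5/16) = 41/16.
E[Y | X = 6] = (41/16) / (7/16) = 41/7.

41/7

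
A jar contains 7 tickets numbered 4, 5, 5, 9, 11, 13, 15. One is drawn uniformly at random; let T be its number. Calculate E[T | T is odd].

29/3

P(T is odd) = 6/7.
Σ over the event: 5·2/7 + 9·1/7 + 11·1/7 + 13·1/7 + 15·1/7 = 58/7.
E[T | T is odd] = (58/7) / (6/7) = 29/3.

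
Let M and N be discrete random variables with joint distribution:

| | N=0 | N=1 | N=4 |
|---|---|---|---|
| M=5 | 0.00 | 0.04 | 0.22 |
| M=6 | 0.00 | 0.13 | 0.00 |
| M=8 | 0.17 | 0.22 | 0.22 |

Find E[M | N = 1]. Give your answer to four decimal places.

P(N = 1) = 0.39.
Summing M·P(M=x,N=y) over the conditioning event gives 2.74.
E[M | N = 1] = (2.74) / (0.39) = 7.0256.

7.0256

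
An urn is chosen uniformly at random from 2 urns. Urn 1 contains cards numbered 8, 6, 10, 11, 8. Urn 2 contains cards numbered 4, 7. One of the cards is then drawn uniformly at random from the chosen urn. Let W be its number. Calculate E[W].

141/20

E[W | urn 1] = (8+6+10+11+8)/5 = 43/5.
E[W | urn 2] = (4+7)/2 = 11/2.
By the law of total expectation,
E[W] = (1/2)·(43/5) + (1/2)·(11/2) = 141/20.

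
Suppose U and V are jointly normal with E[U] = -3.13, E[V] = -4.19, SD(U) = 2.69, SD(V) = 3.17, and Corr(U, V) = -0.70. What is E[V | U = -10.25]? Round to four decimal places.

For a bivariate normal, E[V | U=x] = μ_V + ρ·(σ_V/σ_U)·(x − μ_U).
E[V | U=-10.25] = -4.19 + (-0.70)·(3.17/2.69)·(-10.25 − (-3.13)) = -4.19 + (-0.824907)·(-7.12) = 1.6833.

1.6833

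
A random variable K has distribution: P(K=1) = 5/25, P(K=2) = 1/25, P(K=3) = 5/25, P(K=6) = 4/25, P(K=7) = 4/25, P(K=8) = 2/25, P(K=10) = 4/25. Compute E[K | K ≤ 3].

2

P(K ≤ 3) = 11/25.
Σ over the event: 1·1/5 + 2·1/25 + 3·1/5 = 22/25.
E[K | K ≤ 3] = (22/25) / (11/25) = 2.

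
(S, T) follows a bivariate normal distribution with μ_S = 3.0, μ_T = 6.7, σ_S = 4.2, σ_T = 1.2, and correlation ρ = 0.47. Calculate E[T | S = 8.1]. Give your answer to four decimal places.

7.3849

The regression of T on S has slope ρ·σ_T/σ_S and passes through (μ_S, μ_T).
E[T | S=8.1] = 6.7 + (0.47)·(1.2/4.2)·(8.1 − (3.0)) = 6.7 + (0.13429)·(5.1) = 7.3849.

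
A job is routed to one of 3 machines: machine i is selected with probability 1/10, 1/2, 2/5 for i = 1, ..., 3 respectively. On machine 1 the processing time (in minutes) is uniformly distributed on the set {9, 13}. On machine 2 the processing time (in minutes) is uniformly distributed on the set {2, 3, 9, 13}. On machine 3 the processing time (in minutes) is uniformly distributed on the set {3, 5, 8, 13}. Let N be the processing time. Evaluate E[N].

59/8

E[N | machine 1] = (9+13)/2 = 11.
E[N | machine 2] = (2+3+9+13)/4 = 27/4.
E[N | machine 3] = (3+5+8+13)/4 = 29/4.
By the law of total expectation,
E[N] = (1/10)·(11) + (1/2)·(27/4) + (2/5)·(29/4) = 59/8.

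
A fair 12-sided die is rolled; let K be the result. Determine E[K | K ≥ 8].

10

Given K ≥ 8, K is equally likely to be any of {8, 9, 10, 11, 12}.
E[K | K ≥ 8] = (8 + 9 + 10 + 11 + 12) / 5 = 10.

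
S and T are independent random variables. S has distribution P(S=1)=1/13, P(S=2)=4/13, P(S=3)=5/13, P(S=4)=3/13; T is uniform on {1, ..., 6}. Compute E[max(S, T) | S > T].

74/23

P(S > T) = 23/78.
Summing max(S,T)·P(x,y) over outcomes with S > T gives 37/39.
E[max(S, T) | S > T] = (37/39) / (23/78) = 74/23.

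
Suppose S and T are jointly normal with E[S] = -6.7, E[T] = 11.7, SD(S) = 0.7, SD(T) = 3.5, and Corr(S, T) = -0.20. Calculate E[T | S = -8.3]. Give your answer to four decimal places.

13.3000

E[T | S=x] = μ_T + ρ(σ_T/σ_S)(x − μ_S) for jointly normal variables.
E[T | S=-8.3] = 11.7 + (-0.20)·(3.5/0.7)·(-8.3 − (-6.7)) = 11.7 + (-1)·(-1.6) = 13.3000.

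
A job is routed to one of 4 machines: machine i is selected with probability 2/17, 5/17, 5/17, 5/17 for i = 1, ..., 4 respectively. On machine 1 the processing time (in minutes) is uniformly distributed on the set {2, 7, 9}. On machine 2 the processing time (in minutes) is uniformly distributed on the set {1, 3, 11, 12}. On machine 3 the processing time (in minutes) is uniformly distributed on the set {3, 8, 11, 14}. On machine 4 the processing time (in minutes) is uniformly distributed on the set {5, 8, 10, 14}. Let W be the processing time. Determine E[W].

137/17

E[W | machine 1] = (2+7+9)/3 = 6.
E[W | machine 2] = (1+3+11+12)/4 = 27/4.
E[W | machine 3] = (3+8+11+14)/4 = 9.
E[W | machine 4] = (5+8+10+14)/4 = 37/4.
E[W] = (2/17)·(6) + (5/17)·(27/4) + (5/17)·(9) + (5/17)·(37/4) = 137/17.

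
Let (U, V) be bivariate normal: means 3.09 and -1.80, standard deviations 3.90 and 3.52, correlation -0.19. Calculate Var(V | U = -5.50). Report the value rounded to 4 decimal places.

The conditional variance in a bivariate normal is σ_V²(1 − ρ²), independent of x.
Var(V | U=-5.50) = (3.52)²·(1 − (-0.19)²) = 12.3904·0.9639 = 11.9431.

11.9431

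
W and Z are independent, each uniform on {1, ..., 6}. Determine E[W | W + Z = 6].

3

Outcomes with W + Z = 6: (1,5), (2,4), (3,3), (4,2), (5,1), each with probability 1/36.
E[W | W + Z = 6] = (1 + 2 + 3 + 4 + 5) / 5 = 3.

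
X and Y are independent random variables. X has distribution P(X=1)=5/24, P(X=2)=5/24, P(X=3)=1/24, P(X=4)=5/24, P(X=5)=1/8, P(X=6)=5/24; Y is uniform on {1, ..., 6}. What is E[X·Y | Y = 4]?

P(Y = 4) = 1/6.
Summing XY·P(x,y) over outcomes with Y = 4 gives 83/36.
E[X·Y | Y = 4] = (83/36) / (1/6) = 83/6.

83/6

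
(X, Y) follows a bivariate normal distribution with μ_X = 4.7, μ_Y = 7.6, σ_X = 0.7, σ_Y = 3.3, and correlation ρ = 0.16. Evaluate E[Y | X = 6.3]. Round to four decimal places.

8.8069

For a bivariate normal, E[Y | X=x] = μ_Y + ρ·(σ_Y/σ_X)·(x − μ_X).
E[Y | X=6.3] = 7.6 + (0.16)·(3.3/0.7)·(6.3 − (4.7)) = 7.6 + (0.75429)·(1.6) = 8.8069.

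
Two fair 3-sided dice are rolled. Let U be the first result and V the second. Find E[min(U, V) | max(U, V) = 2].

Outcomes with max(U, V) = 2: (1,2), (2,1), (2,2), each with probability 1/9.
E[min(U, V) | max(U, V) = 2] = (1 + 1 + 2) / 3 = 4/3.

4/3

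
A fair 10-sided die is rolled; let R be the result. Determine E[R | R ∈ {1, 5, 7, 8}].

P(R ∈ {1, 5, 7, 8}) = 2/5.
Σ over the event: 1·1/10 + 5·1/10 + 7·1/10 + 8·1/10 = 21/10.
E[R | R ∈ {1, 5, 7, 8}] = (21/10) / (2/5) = 21/4.

21/4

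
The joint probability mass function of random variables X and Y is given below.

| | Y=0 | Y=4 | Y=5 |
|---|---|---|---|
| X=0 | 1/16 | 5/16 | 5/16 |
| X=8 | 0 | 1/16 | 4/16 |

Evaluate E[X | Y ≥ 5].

P(Y ≥ 5) = 9/16.
Σ X·P over the event = 0·(5/16) + 8·(4/16) = 2.
E[X | Y ≥ 5] = (2) / (9/16) = 32/9.

32/9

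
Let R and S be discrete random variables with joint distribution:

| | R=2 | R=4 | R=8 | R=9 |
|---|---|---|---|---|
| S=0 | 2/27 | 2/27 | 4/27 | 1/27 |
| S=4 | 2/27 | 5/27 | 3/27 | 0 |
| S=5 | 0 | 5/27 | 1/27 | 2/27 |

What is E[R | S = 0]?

53/9

P(S = 0) = 1/3.
Σ R·P over the event = 2·(2/27) + 4·(2/27) + 8·(4/27) + 9·(1/27) = 53/27.
E[R | S = 0] = (53/27) / (1/3) = 53/9.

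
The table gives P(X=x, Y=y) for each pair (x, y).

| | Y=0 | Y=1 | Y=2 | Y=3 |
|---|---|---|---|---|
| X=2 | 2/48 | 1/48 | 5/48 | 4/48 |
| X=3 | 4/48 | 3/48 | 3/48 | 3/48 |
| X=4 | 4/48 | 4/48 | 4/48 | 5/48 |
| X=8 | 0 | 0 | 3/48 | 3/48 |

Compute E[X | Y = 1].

P(Y = 1) = 1/6.
Σ X·P over the event = 2·(1/48) + 3·(3/48) + 4·(4/48) = 9/16.
E[X | Y = 1] = (9/16) / (1/6) = 27/8.

27/8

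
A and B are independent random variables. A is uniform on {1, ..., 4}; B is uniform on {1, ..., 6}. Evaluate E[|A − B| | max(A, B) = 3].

Outcomes with max(A, B) = 3: (1,3), (2,3), (3,1), (3,2), (3,3), each with probability 1/24.
E[|A − B| | max(A, B) = 3] = (2 + 1 + 2 + 1 + 0) / 5 = 6/5.

6/5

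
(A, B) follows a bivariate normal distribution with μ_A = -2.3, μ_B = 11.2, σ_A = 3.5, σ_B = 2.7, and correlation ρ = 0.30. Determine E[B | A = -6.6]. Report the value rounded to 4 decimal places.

For a bivariate normal, E[B | A=x] = μ_B + ρ·(σ_B/σ_A)·(x − μ_A).
E[B | A=-6.6] = 11.2 + (0.30)·(2.7/3.5)·(-6.6 − (-2.3)) = 11.2 + (0.23143)·(-4.3) = 10.2049.

10.2049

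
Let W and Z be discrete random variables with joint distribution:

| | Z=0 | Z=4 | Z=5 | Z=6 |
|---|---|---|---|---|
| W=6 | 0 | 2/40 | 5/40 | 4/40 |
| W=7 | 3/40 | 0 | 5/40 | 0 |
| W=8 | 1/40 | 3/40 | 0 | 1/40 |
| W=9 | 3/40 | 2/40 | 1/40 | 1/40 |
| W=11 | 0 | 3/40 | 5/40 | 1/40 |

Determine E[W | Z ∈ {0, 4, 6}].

P(Z ∈ {0, 4, 6}) = 3/5.
Summing W·P(W=x,Z=y) over the conditioning event gives 39/8.
E[W | Z ∈ {0, 4, 6}] = (39/8) / (3/5) = 65/8.

65/8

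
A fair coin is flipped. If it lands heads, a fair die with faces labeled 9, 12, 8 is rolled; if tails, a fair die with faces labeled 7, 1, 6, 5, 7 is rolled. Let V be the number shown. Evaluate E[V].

E[V | heads] = (9+12+8)/3 = 29/3.
E[V | tails] = (7+1+6+5+7)/5 = 26/5.
E[V] = (1/2)·(29/3) + (1/2)·(26/5) = 223/30.

223/30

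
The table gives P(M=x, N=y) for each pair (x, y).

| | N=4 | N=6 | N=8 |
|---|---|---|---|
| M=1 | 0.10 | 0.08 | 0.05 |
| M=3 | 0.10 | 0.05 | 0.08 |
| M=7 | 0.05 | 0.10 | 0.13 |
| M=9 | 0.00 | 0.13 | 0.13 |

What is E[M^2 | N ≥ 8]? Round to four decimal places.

P(N ≥ 8) = 0.39.
Σ M^2·P over the event = 1·(0.05) + 9·(0.08) + 49·(0.13) + 81·(0.13) = 17.67.
E[M^2 | N ≥ 8] = (17.67) / (0.39) = 45.3077.

45.3077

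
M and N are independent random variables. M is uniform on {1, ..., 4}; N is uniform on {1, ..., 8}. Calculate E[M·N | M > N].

35/6

P(M > N) = 3/16.
Summing MN·P(x,y) over outcomes with M > N gives 35/32.
E[M·N | M > N] = (35/32) / (3/16) = 35/6.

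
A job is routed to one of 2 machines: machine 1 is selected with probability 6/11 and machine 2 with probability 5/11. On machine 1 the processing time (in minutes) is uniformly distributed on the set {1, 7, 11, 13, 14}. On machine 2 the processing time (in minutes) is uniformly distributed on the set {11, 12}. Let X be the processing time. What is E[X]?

1127/110

E[X | machine 1] = (1+7+11+13+14)/5 = 46/5.
E[X | machine 2] = (11+12)/2 = 23/2.
E[X] = (6/11)·(46/5) + (5/11)·(23/2) = 1127/110.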